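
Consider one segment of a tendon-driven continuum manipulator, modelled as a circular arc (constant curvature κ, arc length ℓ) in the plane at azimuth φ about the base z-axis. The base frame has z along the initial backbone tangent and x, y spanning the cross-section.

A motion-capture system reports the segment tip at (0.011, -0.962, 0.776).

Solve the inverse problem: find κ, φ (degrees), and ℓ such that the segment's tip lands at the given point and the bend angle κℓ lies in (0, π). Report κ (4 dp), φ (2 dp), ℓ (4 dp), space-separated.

ρ = √(x²+y²) = √(0.011² + -0.962²) = 0.96206
φ = atan2(y, x) mod 360° = atan2(-0.962, 0.011) = 270.6551°
|p|² = ρ² + z² = 0.96206² + 0.776² = 1.52774
κ = 2ρ / |p|² = 2×0.96206 / 1.52774 = 1.25946
θ = 2·atan2(ρ, z) = 2·atan2(0.96206, 0.776) = 1.78409 rad
ℓ = θ/κ = 1.78409/1.25946 = 1.41655

1.2595 270.66 1.4166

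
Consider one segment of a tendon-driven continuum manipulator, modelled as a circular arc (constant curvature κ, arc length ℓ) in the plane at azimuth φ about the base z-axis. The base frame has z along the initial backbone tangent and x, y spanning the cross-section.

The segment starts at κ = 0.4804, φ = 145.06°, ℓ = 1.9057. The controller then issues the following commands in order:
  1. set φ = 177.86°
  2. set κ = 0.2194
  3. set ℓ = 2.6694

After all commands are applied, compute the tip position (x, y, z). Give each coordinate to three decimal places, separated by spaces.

-0.759 0.028 2.519

initial: κ=0.4804, φ=145.06°, ℓ=1.9057
cmd 1: set φ=177.86° → (κ,φ,ℓ)=(0.4804,177.86°,1.9057) → tip=(-0.8125,0.0304,1.6504)
cmd 2: set κ=0.2194 → (κ,φ,ℓ)=(0.2194,177.86°,1.9057) → tip=(-0.3924,0.0147,1.8507)
cmd 3: set ℓ=2.6694 → (κ,φ,ℓ)=(0.2194,177.86°,2.6694) → tip=(-0.7591,0.0284,2.5194)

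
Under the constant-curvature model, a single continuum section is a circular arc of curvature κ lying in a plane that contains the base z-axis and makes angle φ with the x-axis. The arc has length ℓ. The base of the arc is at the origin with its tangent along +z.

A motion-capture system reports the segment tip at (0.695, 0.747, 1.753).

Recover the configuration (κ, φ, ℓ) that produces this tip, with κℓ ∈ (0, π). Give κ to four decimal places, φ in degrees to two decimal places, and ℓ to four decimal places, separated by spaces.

ρ = √(x²+y²) = √(0.695² + 0.747²) = 1.02031
φ = atan2(y, x) mod 360° = atan2(0.747, 0.695) = 47.0652°
|p|² = ρ² + z² = 1.02031² + 1.753² = 4.11404
κ = 2ρ / |p|² = 2×1.02031 / 4.11404 = 0.49601
θ = 2·atan2(ρ, z) = 2·atan2(1.02031, 1.753) = 1.05421 rad
ℓ = θ/κ = 1.05421/0.49601 = 2.12537

0.4960 47.07 2.1254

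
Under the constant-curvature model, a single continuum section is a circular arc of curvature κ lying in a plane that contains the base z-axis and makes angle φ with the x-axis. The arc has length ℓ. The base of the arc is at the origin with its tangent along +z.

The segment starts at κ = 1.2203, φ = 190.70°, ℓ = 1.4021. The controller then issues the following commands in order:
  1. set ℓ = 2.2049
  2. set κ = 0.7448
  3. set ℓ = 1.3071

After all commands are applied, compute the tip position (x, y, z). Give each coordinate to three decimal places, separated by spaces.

initial: κ=1.2203, φ=190.70°, ℓ=1.4021
cmd 1: set ℓ=2.2049 → (κ,φ,ℓ)=(1.2203,190.70°,2.2049) → tip=(-1.5299,-0.2891,0.3571)
cmd 2: set κ=0.7448 → (κ,φ,ℓ)=(0.7448,190.70°,2.2049) → tip=(-1.4134,-0.2671,1.3392)
cmd 3: set ℓ=1.3071 → (κ,φ,ℓ)=(0.7448,190.70°,1.3071) → tip=(-0.5773,-0.1091,1.1102)

-0.577 -0.109 1.110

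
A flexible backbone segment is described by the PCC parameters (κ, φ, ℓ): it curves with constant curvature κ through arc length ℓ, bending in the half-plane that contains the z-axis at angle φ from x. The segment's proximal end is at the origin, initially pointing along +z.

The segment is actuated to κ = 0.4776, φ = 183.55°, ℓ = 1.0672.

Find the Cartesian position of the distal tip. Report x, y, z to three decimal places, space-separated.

θ = κ·ℓ = 0.4776 × 1.0672 = 0.50969 rad
ρ = (1 − cos θ)/κ = (1 − 0.87289)/0.4776 = 0.26614
z = sin θ / κ = 0.48791/0.4776 = 1.02159
x = ρ cos φ = 0.26614 × cos(183.55°) = -0.26563
y = ρ sin φ = 0.26614 × sin(183.55°) = -0.01648

-0.266 -0.016 1.022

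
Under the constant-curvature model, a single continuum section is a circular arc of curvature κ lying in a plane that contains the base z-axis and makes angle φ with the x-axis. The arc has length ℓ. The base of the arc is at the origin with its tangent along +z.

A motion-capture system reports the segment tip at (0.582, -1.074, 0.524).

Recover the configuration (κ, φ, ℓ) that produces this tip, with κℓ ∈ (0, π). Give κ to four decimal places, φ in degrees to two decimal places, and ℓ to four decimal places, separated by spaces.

ρ = √(x²+y²) = √(0.582² + -1.074²) = 1.22156
φ = atan2(y, x) mod 360° = atan2(-1.074, 0.582) = 298.4532°
|p|² = ρ² + z² = 1.22156² + 0.524² = 1.76678
κ = 2ρ / |p|² = 2×1.22156 / 1.76678 = 1.38281
θ = 2·atan2(ρ, z) = 2·atan2(1.22156, 0.524) = 2.33115 rad
ℓ = θ/κ = 2.33115/1.38281 = 1.68581

1.3828 298.45 1.6858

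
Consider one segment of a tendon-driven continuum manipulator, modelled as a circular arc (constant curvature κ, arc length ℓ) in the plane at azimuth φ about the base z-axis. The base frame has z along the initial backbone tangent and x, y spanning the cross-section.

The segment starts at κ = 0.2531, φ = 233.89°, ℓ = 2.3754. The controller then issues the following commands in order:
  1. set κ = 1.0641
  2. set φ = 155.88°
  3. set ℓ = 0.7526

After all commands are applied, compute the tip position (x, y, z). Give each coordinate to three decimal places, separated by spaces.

-0.261 0.117 0.675

initial: κ=0.2531, φ=233.89°, ℓ=2.3754
cmd 1: set κ=1.0641 → (κ,φ,ℓ)=(1.0641,233.89°,2.3754) → tip=(-1.0065,-1.3798,0.5414)
cmd 2: set φ=155.88° → (κ,φ,ℓ)=(1.0641,155.88°,2.3754) → tip=(-1.5588,0.6979,0.5414)
cmd 3: set ℓ=0.7526 → (κ,φ,ℓ)=(1.0641,155.88°,0.7526) → tip=(-0.2607,0.1167,0.6747)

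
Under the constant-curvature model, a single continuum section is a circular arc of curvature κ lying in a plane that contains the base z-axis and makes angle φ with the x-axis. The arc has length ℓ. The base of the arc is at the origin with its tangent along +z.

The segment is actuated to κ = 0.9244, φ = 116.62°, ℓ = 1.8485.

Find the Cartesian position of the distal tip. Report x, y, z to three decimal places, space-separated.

-0.551 1.100 1.072

θ = κ·ℓ = 0.9244 × 1.8485 = 1.70875 rad
ρ = (1 − cos θ)/κ = (1 − -0.13752)/0.9244 = 1.23055
z = sin θ / κ = 0.99050/0.9244 = 1.07150
x = ρ cos φ = 1.23055 × cos(116.62°) = -0.55137
y = ρ sin φ = 1.23055 × sin(116.62°) = 1.10011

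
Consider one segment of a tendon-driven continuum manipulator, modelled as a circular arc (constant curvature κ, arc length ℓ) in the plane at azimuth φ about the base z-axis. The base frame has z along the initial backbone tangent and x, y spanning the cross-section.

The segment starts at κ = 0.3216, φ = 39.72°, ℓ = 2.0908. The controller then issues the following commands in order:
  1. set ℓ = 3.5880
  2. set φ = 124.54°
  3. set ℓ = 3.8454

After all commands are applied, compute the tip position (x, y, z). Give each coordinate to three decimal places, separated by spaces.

initial: κ=0.3216, φ=39.72°, ℓ=2.0908
cmd 1: set ℓ=3.5880 → (κ,φ,ℓ)=(0.3216,39.72°,3.5880) → tip=(1.4233,1.1824,2.8431)
cmd 2: set φ=124.54° → (κ,φ,ℓ)=(0.3216,124.54°,3.5880) → tip=(-1.0491,1.5242,2.8431)
cmd 3: set ℓ=3.8454 → (κ,φ,ℓ)=(0.3216,124.54°,3.8454) → tip=(-1.1849,1.7214,2.9375)

-1.185 1.721 2.938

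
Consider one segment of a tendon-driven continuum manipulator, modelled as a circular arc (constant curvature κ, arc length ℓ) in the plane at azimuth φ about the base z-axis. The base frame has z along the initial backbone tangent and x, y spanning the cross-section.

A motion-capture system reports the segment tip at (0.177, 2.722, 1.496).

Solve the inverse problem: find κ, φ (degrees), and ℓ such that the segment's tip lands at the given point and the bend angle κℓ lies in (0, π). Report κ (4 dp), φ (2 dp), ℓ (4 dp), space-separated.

ρ = √(x²+y²) = √(0.177² + 2.722²) = 2.72775
φ = atan2(y, x) mod 360° = atan2(2.722, 0.177) = 86.2795°
|p|² = ρ² + z² = 2.72775² + 1.496² = 9.67863
κ = 2ρ / |p|² = 2×2.72775 / 9.67863 = 0.56366
θ = 2·atan2(ρ, z) = 2·atan2(2.72775, 1.496) = 2.13831 rad
ℓ = θ/κ = 2.13831/0.56366 = 3.79358

0.5637 86.28 3.7936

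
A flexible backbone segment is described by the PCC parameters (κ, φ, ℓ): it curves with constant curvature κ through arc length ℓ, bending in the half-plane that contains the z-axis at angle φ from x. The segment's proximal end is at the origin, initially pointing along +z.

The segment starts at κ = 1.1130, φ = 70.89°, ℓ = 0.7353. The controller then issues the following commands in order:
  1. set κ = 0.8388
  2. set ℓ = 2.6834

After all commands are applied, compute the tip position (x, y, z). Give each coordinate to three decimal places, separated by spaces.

initial: κ=1.1130, φ=70.89°, ℓ=0.7353
cmd 1: set κ=0.8388 → (κ,φ,ℓ)=(0.8388,70.89°,0.7353) → tip=(0.0719,0.2076,0.6896)
cmd 2: set ℓ=2.6834 → (κ,φ,ℓ)=(0.8388,70.89°,2.6834) → tip=(0.6357,1.8348,0.9270)

0.636 1.835 0.927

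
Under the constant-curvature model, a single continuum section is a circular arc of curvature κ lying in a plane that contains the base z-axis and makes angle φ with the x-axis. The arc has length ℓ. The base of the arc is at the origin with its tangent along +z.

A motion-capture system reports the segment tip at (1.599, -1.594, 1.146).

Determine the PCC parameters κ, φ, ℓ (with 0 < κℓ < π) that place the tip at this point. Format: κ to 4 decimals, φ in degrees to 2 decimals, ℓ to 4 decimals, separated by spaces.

0.7044 315.09 3.1266

ρ = √(x²+y²) = √(1.599² + -1.594²) = 2.25779
φ = atan2(y, x) mod 360° = atan2(-1.594, 1.599) = 315.0897°
|p|² = ρ² + z² = 2.25779² + 1.146² = 6.41095
κ = 2ρ / |p|² = 2×2.25779 / 6.41095 = 0.70436
θ = 2·atan2(ρ, z) = 2·atan2(2.25779, 1.146) = 2.20221 rad
ℓ = θ/κ = 2.20221/0.70436 = 3.12657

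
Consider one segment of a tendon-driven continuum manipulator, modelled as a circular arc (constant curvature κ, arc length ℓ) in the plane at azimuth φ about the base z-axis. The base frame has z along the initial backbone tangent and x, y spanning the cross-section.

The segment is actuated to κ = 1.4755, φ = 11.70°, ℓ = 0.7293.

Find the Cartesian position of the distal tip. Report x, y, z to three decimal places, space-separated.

θ = κ·ℓ = 1.4755 × 0.7293 = 1.07608 rad
ρ = (1 − cos θ)/κ = (1 − 0.47478)/1.4755 = 0.35596
z = sin θ / κ = 0.88010/1.4755 = 0.59648
x = ρ cos φ = 0.35596 × cos(11.70°) = 0.34856
y = ρ sin φ = 0.35596 × sin(11.70°) = 0.07218

0.349 0.072 0.596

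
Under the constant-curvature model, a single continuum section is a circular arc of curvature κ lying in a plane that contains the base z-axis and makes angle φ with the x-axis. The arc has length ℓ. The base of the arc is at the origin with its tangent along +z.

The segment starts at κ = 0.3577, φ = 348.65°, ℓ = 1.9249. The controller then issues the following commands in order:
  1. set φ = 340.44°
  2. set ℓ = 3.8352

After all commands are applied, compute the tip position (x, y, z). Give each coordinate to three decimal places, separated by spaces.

2.114 -0.751 2.740

initial: κ=0.3577, φ=348.65°, ℓ=1.9249
cmd 1: set φ=340.44° → (κ,φ,ℓ)=(0.3577,340.44°,1.9249) → tip=(0.6002,-0.2132,1.7764)
cmd 2: set ℓ=3.8352 → (κ,φ,ℓ)=(0.3577,340.44°,3.8352) → tip=(2.1137,-0.7510,2.7405)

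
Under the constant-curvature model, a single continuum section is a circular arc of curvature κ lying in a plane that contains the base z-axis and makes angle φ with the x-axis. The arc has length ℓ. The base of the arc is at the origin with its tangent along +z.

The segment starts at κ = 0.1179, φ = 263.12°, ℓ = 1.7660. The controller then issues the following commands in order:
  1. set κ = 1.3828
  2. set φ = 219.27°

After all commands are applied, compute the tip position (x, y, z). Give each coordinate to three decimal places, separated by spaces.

initial: κ=0.1179, φ=263.12°, ℓ=1.7660
cmd 1: set κ=1.3828 → (κ,φ,ℓ)=(1.3828,263.12°,1.7660) → tip=(-0.1529,-1.2673,0.4656)
cmd 2: set φ=219.27° → (κ,φ,ℓ)=(1.3828,219.27°,1.7660) → tip=(-0.9882,-0.8080,0.4656)

-0.988 -0.808 0.466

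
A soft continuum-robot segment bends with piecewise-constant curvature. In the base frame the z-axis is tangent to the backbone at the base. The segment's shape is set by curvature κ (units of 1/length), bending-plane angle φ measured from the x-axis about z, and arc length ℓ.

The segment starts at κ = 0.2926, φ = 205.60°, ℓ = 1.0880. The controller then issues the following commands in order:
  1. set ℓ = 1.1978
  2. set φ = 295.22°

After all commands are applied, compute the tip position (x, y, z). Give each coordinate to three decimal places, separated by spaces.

0.089 -0.188 1.173

initial: κ=0.2926, φ=205.60°, ℓ=1.0880
cmd 1: set ℓ=1.1978 → (κ,φ,ℓ)=(0.2926,205.60°,1.1978) → tip=(-0.1874,-0.0898,1.1734)
cmd 2: set φ=295.22° → (κ,φ,ℓ)=(0.2926,295.22°,1.1978) → tip=(0.0885,-0.1880,1.1734)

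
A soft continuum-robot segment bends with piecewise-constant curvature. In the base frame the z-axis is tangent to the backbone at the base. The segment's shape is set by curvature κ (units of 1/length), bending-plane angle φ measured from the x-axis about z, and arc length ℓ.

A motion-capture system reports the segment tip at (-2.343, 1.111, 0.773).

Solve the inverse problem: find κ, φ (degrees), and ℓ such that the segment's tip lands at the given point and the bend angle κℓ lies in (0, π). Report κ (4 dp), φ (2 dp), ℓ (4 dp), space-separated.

0.7083 154.63 3.6171

ρ = √(x²+y²) = √(-2.343² + 1.111²) = 2.59306
φ = atan2(y, x) mod 360° = atan2(1.111, -2.343) = 154.6307°
|p|² = ρ² + z² = 2.59306² + 0.773² = 7.32150
κ = 2ρ / |p|² = 2×2.59306 / 7.32150 = 0.70834
θ = 2·atan2(ρ, z) = 2·atan2(2.59306, 0.773) = 2.56216 rad
ℓ = θ/κ = 2.56216/0.70834 = 3.61713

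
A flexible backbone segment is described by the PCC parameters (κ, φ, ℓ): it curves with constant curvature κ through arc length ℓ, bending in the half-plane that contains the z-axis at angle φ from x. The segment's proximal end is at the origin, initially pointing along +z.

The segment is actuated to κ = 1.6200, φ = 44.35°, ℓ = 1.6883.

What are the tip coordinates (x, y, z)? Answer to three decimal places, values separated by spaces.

0.847 0.828 0.244

θ = κ·ℓ = 1.6200 × 1.6883 = 2.73505 rad
ρ = (1 − cos θ)/κ = (1 − -0.91849)/1.6200 = 1.18425
z = sin θ / κ = 0.39544/1.6200 = 0.24410
x = ρ cos φ = 1.18425 × cos(44.35°) = 0.84684
y = ρ sin φ = 1.18425 × sin(44.35°) = 0.82784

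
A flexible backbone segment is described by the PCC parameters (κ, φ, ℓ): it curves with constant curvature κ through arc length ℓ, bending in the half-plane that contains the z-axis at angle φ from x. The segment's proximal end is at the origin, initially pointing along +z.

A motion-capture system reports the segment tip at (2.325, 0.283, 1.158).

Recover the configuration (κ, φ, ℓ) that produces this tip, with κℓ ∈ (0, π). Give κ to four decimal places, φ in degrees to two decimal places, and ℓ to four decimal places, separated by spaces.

0.6862 6.94 3.2400

ρ = √(x²+y²) = √(2.325² + 0.283²) = 2.34216
φ = atan2(y, x) mod 360° = atan2(0.283, 2.325) = 6.9399°
|p|² = ρ² + z² = 2.34216² + 1.158² = 6.82668
κ = 2ρ / |p|² = 2×2.34216 / 6.82668 = 0.68618
θ = 2·atan2(ρ, z) = 2·atan2(2.34216, 1.158) = 2.22325 rad
ℓ = θ/κ = 2.22325/0.68618 = 3.24005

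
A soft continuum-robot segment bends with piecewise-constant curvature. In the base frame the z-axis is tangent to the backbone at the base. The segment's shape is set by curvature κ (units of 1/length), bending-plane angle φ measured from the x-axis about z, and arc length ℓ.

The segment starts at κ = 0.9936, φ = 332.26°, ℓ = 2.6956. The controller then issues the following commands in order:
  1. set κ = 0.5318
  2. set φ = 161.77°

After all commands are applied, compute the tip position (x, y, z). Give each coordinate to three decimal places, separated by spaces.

initial: κ=0.9936, φ=332.26°, ℓ=2.6956
cmd 1: set κ=0.5318 → (κ,φ,ℓ)=(0.5318,332.26°,2.6956) → tip=(1.4365,-0.7555,1.8627)
cmd 2: set φ=161.77° → (κ,φ,ℓ)=(0.5318,161.77°,2.6956) → tip=(-1.5416,0.5078,1.8627)

-1.542 0.508 1.863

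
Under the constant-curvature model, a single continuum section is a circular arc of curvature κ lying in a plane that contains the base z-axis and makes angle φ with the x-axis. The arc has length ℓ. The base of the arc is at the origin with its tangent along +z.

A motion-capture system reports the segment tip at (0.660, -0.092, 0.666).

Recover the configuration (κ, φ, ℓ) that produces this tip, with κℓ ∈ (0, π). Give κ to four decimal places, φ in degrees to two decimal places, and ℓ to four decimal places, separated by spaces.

1.5015 352.06 1.0465

ρ = √(x²+y²) = √(0.660² + -0.092²) = 0.66638
φ = atan2(y, x) mod 360° = atan2(-0.092, 0.660) = 352.0644°
|p|² = ρ² + z² = 0.66638² + 0.666² = 0.88762
κ = 2ρ / |p|² = 2×0.66638 / 0.88762 = 1.50150
θ = 2·atan2(ρ, z) = 2·atan2(0.66638, 0.666) = 1.57137 rad
ℓ = θ/κ = 1.57137/1.50150 = 1.04653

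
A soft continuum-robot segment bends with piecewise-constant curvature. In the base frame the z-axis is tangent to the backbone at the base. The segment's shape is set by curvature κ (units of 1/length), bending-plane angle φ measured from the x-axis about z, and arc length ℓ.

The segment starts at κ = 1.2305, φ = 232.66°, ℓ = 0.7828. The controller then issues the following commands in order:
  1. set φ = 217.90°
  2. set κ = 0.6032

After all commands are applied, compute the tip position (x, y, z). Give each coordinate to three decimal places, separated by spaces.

initial: κ=1.2305, φ=232.66°, ℓ=0.7828
cmd 1: set φ=217.90° → (κ,φ,ℓ)=(1.2305,217.90°,0.7828) → tip=(-0.2752,-0.2142,0.6672)
cmd 2: set κ=0.6032 → (κ,φ,ℓ)=(0.6032,217.90°,0.7828) → tip=(-0.1431,-0.1114,0.7540)

-0.143 -0.111 0.754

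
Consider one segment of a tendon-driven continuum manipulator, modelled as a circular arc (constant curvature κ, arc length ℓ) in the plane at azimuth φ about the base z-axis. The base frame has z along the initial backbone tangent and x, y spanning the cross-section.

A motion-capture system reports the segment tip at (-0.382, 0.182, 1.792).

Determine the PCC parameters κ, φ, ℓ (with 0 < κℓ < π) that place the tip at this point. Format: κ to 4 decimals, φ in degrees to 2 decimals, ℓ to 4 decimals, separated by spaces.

0.2496 154.53 1.8579

ρ = √(x²+y²) = √(-0.382² + 0.182²) = 0.42314
φ = atan2(y, x) mod 360° = atan2(0.182, -0.382) = 154.5250°
|p|² = ρ² + z² = 0.42314² + 1.792² = 3.39031
κ = 2ρ / |p|² = 2×0.42314 / 3.39031 = 0.24962
θ = 2·atan2(ρ, z) = 2·atan2(0.42314, 1.792) = 0.46376 rad
ℓ = θ/κ = 0.46376/0.24962 = 1.85788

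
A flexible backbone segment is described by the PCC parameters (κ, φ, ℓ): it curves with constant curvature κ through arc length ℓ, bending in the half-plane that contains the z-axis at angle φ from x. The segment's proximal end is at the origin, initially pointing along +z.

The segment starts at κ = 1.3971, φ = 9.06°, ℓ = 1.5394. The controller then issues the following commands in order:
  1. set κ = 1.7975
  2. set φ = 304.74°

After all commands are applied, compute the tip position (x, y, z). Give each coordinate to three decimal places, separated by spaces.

0.612 -0.883 0.204

initial: κ=1.3971, φ=9.06°, ℓ=1.5394
cmd 1: set κ=1.7975 → (κ,φ,ℓ)=(1.7975,9.06°,1.5394) → tip=(1.0607,0.1691,0.2035)
cmd 2: set φ=304.74° → (κ,φ,ℓ)=(1.7975,304.74°,1.5394) → tip=(0.6121,-0.8826,0.2035)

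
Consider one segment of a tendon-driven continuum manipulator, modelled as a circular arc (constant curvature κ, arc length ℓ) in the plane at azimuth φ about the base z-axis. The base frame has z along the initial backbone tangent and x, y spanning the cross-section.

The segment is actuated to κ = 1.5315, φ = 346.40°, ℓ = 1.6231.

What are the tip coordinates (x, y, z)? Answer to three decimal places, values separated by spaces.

θ = κ·ℓ = 1.5315 × 1.6231 = 2.48578 rad
ρ = (1 − cos θ)/κ = (1 − -0.79255)/1.5315 = 1.17045
z = sin θ / κ = 0.60981/1.5315 = 0.39818
x = ρ cos φ = 1.17045 × cos(346.40°) = 1.13764
y = ρ sin φ = 1.17045 × sin(346.40°) = -0.27522

1.138 -0.275 0.398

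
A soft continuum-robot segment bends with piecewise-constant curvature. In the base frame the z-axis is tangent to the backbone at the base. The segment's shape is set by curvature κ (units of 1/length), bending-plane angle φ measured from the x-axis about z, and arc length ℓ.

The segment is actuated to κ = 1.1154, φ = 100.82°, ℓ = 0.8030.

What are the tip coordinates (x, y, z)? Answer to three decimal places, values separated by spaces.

-0.063 0.330 0.700

θ = κ·ℓ = 1.1154 × 0.8030 = 0.89567 rad
ρ = (1 − cos θ)/κ = (1 − 0.62500)/1.1154 = 0.33620
z = sin θ / κ = 0.78063/1.1154 = 0.69986
x = ρ cos φ = 0.33620 × cos(100.82°) = -0.06311
y = ρ sin φ = 0.33620 × sin(100.82°) = 0.33023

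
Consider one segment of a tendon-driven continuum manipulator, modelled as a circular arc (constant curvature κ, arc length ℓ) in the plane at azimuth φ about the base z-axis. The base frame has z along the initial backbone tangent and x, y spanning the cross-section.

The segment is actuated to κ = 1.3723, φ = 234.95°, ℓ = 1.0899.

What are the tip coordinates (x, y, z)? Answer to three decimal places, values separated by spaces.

-0.387 -0.552 0.727

θ = κ·ℓ = 1.3723 × 1.0899 = 1.49567 rad
ρ = (1 − cos θ)/κ = (1 − 0.07506)/1.3723 = 0.67401
z = sin θ / κ = 0.99718/1.3723 = 0.72665
x = ρ cos φ = 0.67401 × cos(234.95°) = -0.38708
y = ρ sin φ = 0.67401 × sin(234.95°) = -0.55178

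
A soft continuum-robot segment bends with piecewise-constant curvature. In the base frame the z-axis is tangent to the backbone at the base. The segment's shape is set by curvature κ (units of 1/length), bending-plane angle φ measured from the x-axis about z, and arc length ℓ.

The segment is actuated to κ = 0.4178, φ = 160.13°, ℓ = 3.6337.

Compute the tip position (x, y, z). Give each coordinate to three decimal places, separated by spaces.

θ = κ·ℓ = 0.4178 × 3.6337 = 1.51816 rad
ρ = (1 − cos θ)/κ = (1 − 0.05261)/0.4178 = 2.26756
z = sin θ / κ = 0.99862/0.4178 = 2.39017
x = ρ cos φ = 2.26756 × cos(160.13°) = -2.13257
y = ρ sin φ = 2.26756 × sin(160.13°) = 0.77072

-2.133 0.771 2.390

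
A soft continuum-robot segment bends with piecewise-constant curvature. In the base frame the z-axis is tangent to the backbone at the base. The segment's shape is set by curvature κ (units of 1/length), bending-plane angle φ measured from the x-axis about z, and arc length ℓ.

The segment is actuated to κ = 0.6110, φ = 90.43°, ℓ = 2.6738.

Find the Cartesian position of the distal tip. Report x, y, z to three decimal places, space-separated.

-0.013 1.739 1.633

θ = κ·ℓ = 0.6110 × 2.6738 = 1.63369 rad
ρ = (1 − cos θ)/κ = (1 − -0.06285)/0.6110 = 1.73953
z = sin θ / κ = 0.99802/0.6110 = 1.63343
x = ρ cos φ = 1.73953 × cos(90.43°) = -0.01305
y = ρ sin φ = 1.73953 × sin(90.43°) = 1.73948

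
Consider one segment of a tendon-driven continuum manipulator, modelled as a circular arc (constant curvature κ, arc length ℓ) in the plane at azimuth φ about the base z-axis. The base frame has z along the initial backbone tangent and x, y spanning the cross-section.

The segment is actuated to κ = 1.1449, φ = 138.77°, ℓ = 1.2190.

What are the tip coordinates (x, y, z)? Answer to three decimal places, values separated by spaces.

θ = κ·ℓ = 1.1449 × 1.2190 = 1.39563 rad
ρ = (1 − cos θ)/κ = (1 − 0.17427)/1.1449 = 0.72123
z = sin θ / κ = 0.98470/1.1449 = 0.86007
x = ρ cos φ = 0.72123 × cos(138.77°) = -0.54241
y = ρ sin φ = 0.72123 × sin(138.77°) = 0.47535

-0.542 0.475 0.860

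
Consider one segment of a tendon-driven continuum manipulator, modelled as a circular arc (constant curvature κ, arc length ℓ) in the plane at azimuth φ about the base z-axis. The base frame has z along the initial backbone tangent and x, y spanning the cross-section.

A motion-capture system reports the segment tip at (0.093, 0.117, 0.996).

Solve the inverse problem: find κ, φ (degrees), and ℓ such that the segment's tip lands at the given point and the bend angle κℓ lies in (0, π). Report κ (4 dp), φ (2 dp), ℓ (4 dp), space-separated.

ρ = √(x²+y²) = √(0.093² + 0.117²) = 0.14946
φ = atan2(y, x) mod 360° = atan2(0.117, 0.093) = 51.5198°
|p|² = ρ² + z² = 0.14946² + 0.996² = 1.01435
κ = 2ρ / |p|² = 2×0.14946 / 1.01435 = 0.29469
θ = 2·atan2(ρ, z) = 2·atan2(0.14946, 0.996) = 0.29790 rad
ℓ = θ/κ = 0.29790/0.29469 = 1.01089

0.2947 51.52 1.0109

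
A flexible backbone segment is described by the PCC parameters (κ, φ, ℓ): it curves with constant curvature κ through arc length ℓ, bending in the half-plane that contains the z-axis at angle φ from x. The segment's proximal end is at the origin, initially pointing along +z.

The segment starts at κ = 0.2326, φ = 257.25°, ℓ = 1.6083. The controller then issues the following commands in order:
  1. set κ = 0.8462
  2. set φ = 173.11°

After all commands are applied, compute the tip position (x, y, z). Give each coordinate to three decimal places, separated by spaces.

-0.929 0.112 1.156

initial: κ=0.2326, φ=257.25°, ℓ=1.6083
cmd 1: set κ=0.8462 → (κ,φ,ℓ)=(0.8462,257.25°,1.6083) → tip=(-0.2065,-0.9125,1.1558)
cmd 2: set φ=173.11° → (κ,φ,ℓ)=(0.8462,173.11°,1.6083) → tip=(-0.9288,0.1122,1.1558)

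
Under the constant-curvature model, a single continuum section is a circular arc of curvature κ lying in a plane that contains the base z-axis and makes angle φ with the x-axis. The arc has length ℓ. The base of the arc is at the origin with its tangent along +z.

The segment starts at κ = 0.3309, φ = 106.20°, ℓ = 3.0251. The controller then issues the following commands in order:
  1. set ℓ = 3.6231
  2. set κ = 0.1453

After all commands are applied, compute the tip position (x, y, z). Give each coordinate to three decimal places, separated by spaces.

initial: κ=0.3309, φ=106.20°, ℓ=3.0251
cmd 1: set ℓ=3.6231 → (κ,φ,ℓ)=(0.3309,106.20°,3.6231) → tip=(-0.5367,1.8475,2.8155)
cmd 2: set κ=0.1453 → (κ,φ,ℓ)=(0.1453,106.20°,3.6231) → tip=(-0.2600,0.8948,3.4581)

-0.260 0.895 3.458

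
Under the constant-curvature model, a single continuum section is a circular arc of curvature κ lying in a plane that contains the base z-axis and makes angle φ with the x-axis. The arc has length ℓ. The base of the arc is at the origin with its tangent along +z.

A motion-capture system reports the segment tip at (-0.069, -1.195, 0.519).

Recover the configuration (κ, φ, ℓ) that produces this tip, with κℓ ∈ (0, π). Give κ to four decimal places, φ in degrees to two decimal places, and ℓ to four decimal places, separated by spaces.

1.4064 266.70 1.6519

ρ = √(x²+y²) = √(-0.069² + -1.195²) = 1.19699
φ = atan2(y, x) mod 360° = atan2(-1.195, -0.069) = 266.6954°
|p|² = ρ² + z² = 1.19699² + 0.519² = 1.70215
κ = 2ρ / |p|² = 2×1.19699 / 1.70215 = 1.40645
θ = 2·atan2(ρ, z) = 2·atan2(1.19699, 0.519) = 2.32335 rad
ℓ = θ/κ = 2.32335/1.40645 = 1.65193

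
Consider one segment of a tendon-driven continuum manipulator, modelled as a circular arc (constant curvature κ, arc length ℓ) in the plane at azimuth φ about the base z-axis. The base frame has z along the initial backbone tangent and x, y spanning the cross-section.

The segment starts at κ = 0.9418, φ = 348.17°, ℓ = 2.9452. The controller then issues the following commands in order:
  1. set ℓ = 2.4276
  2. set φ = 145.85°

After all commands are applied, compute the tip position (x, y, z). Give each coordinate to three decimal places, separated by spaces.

-1.455 0.987 0.801

initial: κ=0.9418, φ=348.17°, ℓ=2.9452
cmd 1: set ℓ=2.4276 → (κ,φ,ℓ)=(0.9418,348.17°,2.4276) → tip=(1.7210,-0.3605,0.8014)
cmd 2: set φ=145.85° → (κ,φ,ℓ)=(0.9418,145.85°,2.4276) → tip=(-1.4552,0.9871,0.8014)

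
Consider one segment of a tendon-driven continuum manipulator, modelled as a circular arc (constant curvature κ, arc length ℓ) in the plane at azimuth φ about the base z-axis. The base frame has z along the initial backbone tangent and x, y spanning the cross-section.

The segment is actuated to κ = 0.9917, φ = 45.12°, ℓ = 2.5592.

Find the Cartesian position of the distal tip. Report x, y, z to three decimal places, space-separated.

1.297 1.303 0.572

θ = κ·ℓ = 0.9917 × 2.5592 = 2.53796 rad
ρ = (1 − cos θ)/κ = (1 − -0.82328)/0.9917 = 1.83854
z = sin θ / κ = 0.56764/0.9917 = 0.57239
x = ρ cos φ = 1.83854 × cos(45.12°) = 1.29732
y = ρ sin φ = 1.83854 × sin(45.12°) = 1.30276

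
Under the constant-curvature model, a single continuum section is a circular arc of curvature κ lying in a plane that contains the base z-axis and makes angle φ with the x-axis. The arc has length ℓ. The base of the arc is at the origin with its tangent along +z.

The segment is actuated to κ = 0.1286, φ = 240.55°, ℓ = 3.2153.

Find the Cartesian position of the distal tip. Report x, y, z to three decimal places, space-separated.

θ = κ·ℓ = 0.1286 × 3.2153 = 0.41349 rad
ρ = (1 − cos θ)/κ = (1 − 0.91573)/0.1286 = 0.65533
z = sin θ / κ = 0.40181/0.1286 = 3.12446
x = ρ cos φ = 0.65533 × cos(240.55°) = -0.32220
y = ρ sin φ = 0.65533 × sin(240.55°) = -0.57065

-0.322 -0.571 3.124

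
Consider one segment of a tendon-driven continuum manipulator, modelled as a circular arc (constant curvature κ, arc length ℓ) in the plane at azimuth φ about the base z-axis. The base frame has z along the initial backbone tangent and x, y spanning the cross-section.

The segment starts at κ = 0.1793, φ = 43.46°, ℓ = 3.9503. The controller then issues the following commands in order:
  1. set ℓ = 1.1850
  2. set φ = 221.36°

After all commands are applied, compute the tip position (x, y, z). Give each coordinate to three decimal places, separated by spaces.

initial: κ=0.1793, φ=43.46°, ℓ=3.9503
cmd 1: set ℓ=1.1850 → (κ,φ,ℓ)=(0.1793,43.46°,1.1850) → tip=(0.0910,0.0863,1.1761)
cmd 2: set φ=221.36° → (κ,φ,ℓ)=(0.1793,221.36°,1.1850) → tip=(-0.0941,-0.0829,1.1761)

-0.094 -0.083 1.176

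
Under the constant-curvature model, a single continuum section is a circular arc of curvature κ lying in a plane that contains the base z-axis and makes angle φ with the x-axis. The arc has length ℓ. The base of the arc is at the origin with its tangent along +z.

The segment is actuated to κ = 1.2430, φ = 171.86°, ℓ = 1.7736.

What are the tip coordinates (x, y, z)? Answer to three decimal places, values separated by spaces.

-1.268 0.181 0.648

θ = κ·ℓ = 1.2430 × 1.7736 = 2.20458 rad
ρ = (1 − cos θ)/κ = (1 − -0.59220)/1.2430 = 1.28093
z = sin θ / κ = 0.80579/1.2430 = 0.64826
x = ρ cos φ = 1.28093 × cos(171.86°) = -1.26803
y = ρ sin φ = 1.28093 × sin(171.86°) = 0.18137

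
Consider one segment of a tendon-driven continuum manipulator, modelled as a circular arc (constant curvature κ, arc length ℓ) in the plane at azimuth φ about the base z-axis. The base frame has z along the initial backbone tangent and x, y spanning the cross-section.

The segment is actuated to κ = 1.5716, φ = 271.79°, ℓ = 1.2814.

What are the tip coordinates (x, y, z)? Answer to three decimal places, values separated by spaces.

θ = κ·ℓ = 1.5716 × 1.2814 = 2.01385 rad
ρ = (1 − cos θ)/κ = (1 − -0.42870)/1.5716 = 0.90907
z = sin θ / κ = 0.90345/1.5716 = 0.57486
x = ρ cos φ = 0.90907 × cos(271.79°) = 0.02840
y = ρ sin φ = 0.90907 × sin(271.79°) = -0.90863

0.028 -0.909 0.575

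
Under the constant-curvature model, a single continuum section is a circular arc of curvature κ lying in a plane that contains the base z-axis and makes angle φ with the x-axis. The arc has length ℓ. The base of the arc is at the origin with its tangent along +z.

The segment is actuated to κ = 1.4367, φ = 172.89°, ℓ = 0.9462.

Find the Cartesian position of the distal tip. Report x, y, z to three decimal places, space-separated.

-0.546 0.068 0.681

θ = κ·ℓ = 1.4367 × 0.9462 = 1.35941 rad
ρ = (1 − cos θ)/κ = (1 − 0.20982)/1.4367 = 0.55000
z = sin θ / κ = 0.97774/1.4367 = 0.68055
x = ρ cos φ = 0.55000 × cos(172.89°) = -0.54577
y = ρ sin φ = 0.55000 × sin(172.89°) = 0.06808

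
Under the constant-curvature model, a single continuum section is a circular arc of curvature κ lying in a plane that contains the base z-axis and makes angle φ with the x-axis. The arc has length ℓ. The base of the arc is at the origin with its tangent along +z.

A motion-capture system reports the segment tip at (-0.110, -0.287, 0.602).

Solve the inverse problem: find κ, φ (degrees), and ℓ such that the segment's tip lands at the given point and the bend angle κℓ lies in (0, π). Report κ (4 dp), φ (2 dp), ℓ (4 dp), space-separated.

1.3455 249.03 0.7017

ρ = √(x²+y²) = √(-0.110² + -0.287²) = 0.30736
φ = atan2(y, x) mod 360° = atan2(-0.287, -0.110) = 249.0294°
|p|² = ρ² + z² = 0.30736² + 0.602² = 0.45687
κ = 2ρ / |p|² = 2×0.30736 / 0.45687 = 1.34549
θ = 2·atan2(ρ, z) = 2·atan2(0.30736, 0.602) = 0.94412 rad
ℓ = θ/κ = 0.94412/1.34549 = 0.70170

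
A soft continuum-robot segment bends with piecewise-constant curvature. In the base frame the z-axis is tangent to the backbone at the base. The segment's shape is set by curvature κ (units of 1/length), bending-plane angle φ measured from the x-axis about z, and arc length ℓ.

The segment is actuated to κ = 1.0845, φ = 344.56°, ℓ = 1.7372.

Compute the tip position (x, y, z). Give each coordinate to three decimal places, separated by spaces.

1.163 -0.321 0.877

θ = κ·ℓ = 1.0845 × 1.7372 = 1.88399 rad
ρ = (1 − cos θ)/κ = (1 − -0.30810)/1.0845 = 1.20618
z = sin θ / κ = 0.95135/1.0845 = 0.87723
x = ρ cos φ = 1.20618 × cos(344.56°) = 1.16265
y = ρ sin φ = 1.20618 × sin(344.56°) = -0.32112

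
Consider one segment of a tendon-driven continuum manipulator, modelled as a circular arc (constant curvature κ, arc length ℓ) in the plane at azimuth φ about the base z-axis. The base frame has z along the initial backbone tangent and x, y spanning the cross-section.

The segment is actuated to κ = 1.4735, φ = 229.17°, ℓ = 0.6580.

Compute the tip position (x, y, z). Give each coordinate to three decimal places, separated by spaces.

-0.193 -0.223 0.560

θ = κ·ℓ = 1.4735 × 0.6580 = 0.96956 rad
ρ = (1 − cos θ)/κ = (1 − 0.56566)/1.4735 = 0.29477
z = sin θ / κ = 0.82464/1.4735 = 0.55965
x = ρ cos φ = 0.29477 × cos(229.17°) = -0.19272
y = ρ sin φ = 0.29477 × sin(229.17°) = -0.22304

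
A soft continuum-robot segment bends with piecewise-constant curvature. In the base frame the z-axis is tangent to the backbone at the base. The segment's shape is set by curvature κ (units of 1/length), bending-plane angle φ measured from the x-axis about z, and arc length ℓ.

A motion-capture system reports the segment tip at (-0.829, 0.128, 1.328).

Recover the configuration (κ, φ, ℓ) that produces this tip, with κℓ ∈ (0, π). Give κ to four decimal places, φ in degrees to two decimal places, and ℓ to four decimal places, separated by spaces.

0.6800 171.22 1.6570

ρ = √(x²+y²) = √(-0.829² + 0.128²) = 0.83882
φ = atan2(y, x) mod 360° = atan2(0.128, -0.829) = 171.2227°
|p|² = ρ² + z² = 0.83882² + 1.328² = 2.46721
κ = 2ρ / |p|² = 2×0.83882 / 2.46721 = 0.67998
θ = 2·atan2(ρ, z) = 2·atan2(0.83882, 1.328) = 1.12673 rad
ℓ = θ/κ = 1.12673/0.67998 = 1.65700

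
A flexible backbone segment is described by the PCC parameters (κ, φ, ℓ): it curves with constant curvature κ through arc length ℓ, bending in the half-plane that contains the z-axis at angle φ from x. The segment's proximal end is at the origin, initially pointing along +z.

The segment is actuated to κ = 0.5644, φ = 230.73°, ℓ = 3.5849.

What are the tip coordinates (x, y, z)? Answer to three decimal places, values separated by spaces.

-1.612 -1.971 1.593

θ = κ·ℓ = 0.5644 × 3.5849 = 2.02332 rad
ρ = (1 − cos θ)/κ = (1 − -0.43723)/0.5644 = 2.54648
z = sin θ / κ = 0.89935/0.5644 = 1.59346
x = ρ cos φ = 2.54648 × cos(230.73°) = -1.61186
y = ρ sin φ = 2.54648 × sin(230.73°) = -1.97141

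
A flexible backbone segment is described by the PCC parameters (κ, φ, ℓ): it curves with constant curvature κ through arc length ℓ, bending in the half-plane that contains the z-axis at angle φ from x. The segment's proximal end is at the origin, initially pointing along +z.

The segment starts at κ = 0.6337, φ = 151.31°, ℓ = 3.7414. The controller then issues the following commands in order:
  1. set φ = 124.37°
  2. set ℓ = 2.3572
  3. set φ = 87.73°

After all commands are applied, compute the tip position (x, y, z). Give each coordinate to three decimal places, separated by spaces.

initial: κ=0.6337, φ=151.31°, ℓ=3.7414
cmd 1: set φ=124.37° → (κ,φ,ℓ)=(0.6337,124.37°,3.7414) → tip=(-1.5300,2.2370,1.0993)
cmd 2: set ℓ=2.3572 → (κ,φ,ℓ)=(0.6337,124.37°,2.3572) → tip=(-0.8223,1.2023,1.5734)
cmd 3: set φ=87.73° → (κ,φ,ℓ)=(0.6337,87.73°,2.3572) → tip=(0.0577,1.4554,1.5734)

0.058 1.455 1.573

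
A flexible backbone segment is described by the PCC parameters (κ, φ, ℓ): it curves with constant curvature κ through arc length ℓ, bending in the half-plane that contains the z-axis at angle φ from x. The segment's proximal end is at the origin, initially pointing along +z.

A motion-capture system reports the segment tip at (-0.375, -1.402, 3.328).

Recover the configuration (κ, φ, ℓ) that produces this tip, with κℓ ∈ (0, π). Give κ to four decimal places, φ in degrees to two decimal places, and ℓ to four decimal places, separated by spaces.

0.2202 255.03 3.7351

ρ = √(x²+y²) = √(-0.375² + -1.402²) = 1.45129
φ = atan2(y, x) mod 360° = atan2(-1.402, -0.375) = 255.0254°
|p|² = ρ² + z² = 1.45129² + 3.328² = 13.18181
κ = 2ρ / |p|² = 2×1.45129 / 13.18181 = 0.22020
θ = 2·atan2(ρ, z) = 2·atan2(1.45129, 3.328) = 0.82244 rad
ℓ = θ/κ = 0.82244/0.22020 = 3.73506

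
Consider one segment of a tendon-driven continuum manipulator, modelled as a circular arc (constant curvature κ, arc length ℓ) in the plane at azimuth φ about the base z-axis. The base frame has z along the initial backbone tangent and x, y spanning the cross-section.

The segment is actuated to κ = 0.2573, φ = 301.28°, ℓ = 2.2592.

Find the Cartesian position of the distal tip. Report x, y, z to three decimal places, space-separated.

θ = κ·ℓ = 0.2573 × 2.2592 = 0.58129 rad
ρ = (1 − cos θ)/κ = (1 − 0.83575)/0.2573 = 0.63835
z = sin θ / κ = 0.54910/0.2573 = 2.13410
x = ρ cos φ = 0.63835 × cos(301.28°) = 0.33144
y = ρ sin φ = 0.63835 × sin(301.28°) = -0.54556

0.331 -0.546 2.134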